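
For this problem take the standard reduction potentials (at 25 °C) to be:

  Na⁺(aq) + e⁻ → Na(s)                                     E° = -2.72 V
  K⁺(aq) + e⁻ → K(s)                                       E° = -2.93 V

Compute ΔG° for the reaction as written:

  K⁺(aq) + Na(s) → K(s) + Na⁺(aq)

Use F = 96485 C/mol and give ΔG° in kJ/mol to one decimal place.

+20.3 kJ/mol

As written, K⁺/K is reduced (cathode) and Na⁺/Na is oxidised (anode), so E°cell = (-2.93) − (-2.72) = -0.21 V.
Balancing electrons gives n = 1.
ΔG° = −nFE° = −(1)(96485)(-0.21) = 20,262 J = +20.3 kJ/mol.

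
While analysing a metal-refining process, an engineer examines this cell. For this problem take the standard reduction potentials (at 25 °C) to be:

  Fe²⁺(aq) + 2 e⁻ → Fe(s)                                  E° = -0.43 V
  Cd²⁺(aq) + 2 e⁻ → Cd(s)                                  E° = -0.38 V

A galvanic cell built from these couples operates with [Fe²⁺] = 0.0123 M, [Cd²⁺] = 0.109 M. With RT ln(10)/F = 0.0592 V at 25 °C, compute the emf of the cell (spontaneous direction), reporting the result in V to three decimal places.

Cd²⁺/Cd is the cathode (higher E°), Fe²⁺/Fe the anode: E°cell = -0.38 − (-0.43) = +0.05 V, n = 2.
Overall: Cd²⁺(aq) + Fe(s) → Cd(s) + Fe²⁺(aq)
Q = [Fe²⁺] / ([Cd²⁺]); log Q = -0.948.
E = E° − (0.0592/n) log Q = +0.05 − (0.0592/2)(-0.948) = +0.078 V.

+0.078 V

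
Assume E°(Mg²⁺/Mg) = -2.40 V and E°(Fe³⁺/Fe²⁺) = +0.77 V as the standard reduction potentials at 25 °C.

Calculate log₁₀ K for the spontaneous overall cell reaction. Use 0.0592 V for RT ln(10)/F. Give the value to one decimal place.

107.1

Cathode: Fe³⁺/Fe²⁺; anode: Mg²⁺/Mg. E°cell = +3.17 V, n = 2.
log K = nE°cell / 0.0592 = (2)(+3.17) / 0.0592 = 107.1.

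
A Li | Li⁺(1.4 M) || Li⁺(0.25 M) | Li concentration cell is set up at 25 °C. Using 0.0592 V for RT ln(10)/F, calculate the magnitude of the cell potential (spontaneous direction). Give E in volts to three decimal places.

For a concentration cell E°cell = 0. The 1.4 M side is the cathode (reduction is favoured where [Li⁺] is higher).
With n = 1, E = −(0.0592/1) log([Li⁺]ₐₙ/[Li⁺]꜀ₐₜ) = −(0.0592/1) log(0.25/1.4) = −(0.0592/1)(-0.748) = +0.044 V.

+0.044 V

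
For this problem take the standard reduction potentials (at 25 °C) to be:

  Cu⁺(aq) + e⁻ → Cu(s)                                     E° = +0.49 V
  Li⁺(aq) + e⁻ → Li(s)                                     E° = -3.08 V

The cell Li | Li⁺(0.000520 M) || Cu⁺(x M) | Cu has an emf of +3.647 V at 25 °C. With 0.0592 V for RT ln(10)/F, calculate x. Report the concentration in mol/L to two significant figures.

0.010 M

Cu⁺/Cu is the cathode, Li⁺/Li the anode: E°cell = +3.57 V, n = 1.
Overall reaction: Cu⁺(aq) + Li(s) → Cu(s) + Li⁺(aq); Q = [Li⁺]^1/[Cu⁺]^1.
From E = E° − (0.0592/n) log Q: log Q = (E° − E)·n/0.0592 = (+3.57 − (+3.647))·1/0.0592 = -1.3007.
So 1·log[Cu⁺] = 1·log(0.00052) − log Q = -3.2840 − (-1.3007) = -1.9833; [Cu⁺] = 10^(-1.9833) ≈ 0.010 M.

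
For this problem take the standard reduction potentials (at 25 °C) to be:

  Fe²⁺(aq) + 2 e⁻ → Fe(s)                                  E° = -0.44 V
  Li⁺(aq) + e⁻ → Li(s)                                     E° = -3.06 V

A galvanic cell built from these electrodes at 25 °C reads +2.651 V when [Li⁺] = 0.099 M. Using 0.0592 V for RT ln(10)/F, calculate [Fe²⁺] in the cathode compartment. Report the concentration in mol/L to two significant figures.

0.11 M

Fe²⁺/Fe is the cathode, Li⁺/Li the anode: E°cell = +2.62 V, n = 2.
Overall reaction: Fe²⁺(aq) + 2 Li(s) → Fe(s) + 2 Li⁺(aq); Q = [Li⁺]^2/[Fe²⁺]^1.
From E = E° − (0.0592/n) log Q: log Q = (E° − E)·n/0.0592 = (+2.62 − (+2.651))·2/0.0592 = -1.0473.
So 1·log[Fe²⁺] = 2·log(0.099) − log Q = -2.0087 − (-1.0473) = -0.9614; [Fe²⁺] = 10^(-0.9614) ≈ 0.11 M.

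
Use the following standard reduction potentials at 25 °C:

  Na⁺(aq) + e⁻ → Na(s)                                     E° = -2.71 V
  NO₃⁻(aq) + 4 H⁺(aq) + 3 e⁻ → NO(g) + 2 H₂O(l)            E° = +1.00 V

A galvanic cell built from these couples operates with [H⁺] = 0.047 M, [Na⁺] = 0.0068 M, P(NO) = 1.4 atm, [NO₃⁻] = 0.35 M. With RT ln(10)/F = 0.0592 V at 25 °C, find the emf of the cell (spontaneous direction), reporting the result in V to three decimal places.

NO₃⁻/NO is the cathode (higher E°), Na⁺/Na the anode: E°cell = +1.00 − (-2.71) = +3.71 V, n = 3.
Overall: NO₃⁻(aq) + 4 H⁺(aq) + 3 Na(s) → NO(g) + 2 H₂O(l) + 3 Na⁺(aq)
Q = P(NO)·[Na⁺]^3 / ([NO₃⁻]·[H⁺]^4); log Q = -0.589.
E = E° − (0.0592/n) log Q = +3.71 − (0.0592/3)(-0.589) = +3.722 V.

+3.722 V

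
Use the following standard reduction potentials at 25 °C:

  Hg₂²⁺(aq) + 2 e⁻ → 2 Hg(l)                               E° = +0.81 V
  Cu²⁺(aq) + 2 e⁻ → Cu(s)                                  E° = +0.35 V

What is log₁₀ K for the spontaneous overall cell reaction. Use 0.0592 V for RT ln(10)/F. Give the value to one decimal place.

15.5

Cathode: Hg₂²⁺/Hg; anode: Cu²⁺/Cu. E°cell = +0.46 V, n = 2.
log K = nE°cell / 0.0592 = (2)(+0.46) / 0.0592 = 15.5.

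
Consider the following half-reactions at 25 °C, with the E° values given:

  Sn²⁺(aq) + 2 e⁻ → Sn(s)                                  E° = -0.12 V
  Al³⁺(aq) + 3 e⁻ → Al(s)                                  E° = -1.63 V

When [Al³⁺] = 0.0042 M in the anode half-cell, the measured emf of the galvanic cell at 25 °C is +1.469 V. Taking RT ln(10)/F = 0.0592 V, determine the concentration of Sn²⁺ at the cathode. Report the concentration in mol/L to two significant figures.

Sn²⁺/Sn is the cathode, Al³⁺/Al the anode: E°cell = +1.51 V, n = 6.
Overall reaction: 3 Sn²⁺(aq) + 2 Al(s) → 3 Sn(s) + 2 Al³⁺(aq); Q = [Al³⁺]^2/[Sn²⁺]^3.
From E = E° − (0.0592/n) log Q: log Q = (E° − E)·n/0.0592 = (+1.51 − (+1.469))·6/0.0592 = 4.1554.
So 3·log[Sn²⁺] = 2·log(0.0042) − log Q = -4.7535 − (4.1554) = -8.9089; log[Sn²⁺] = -8.9089 / 3 = -2.9696; [Sn²⁺] = 10^(-2.9696) ≈ 0.0011 M.

0.0011 M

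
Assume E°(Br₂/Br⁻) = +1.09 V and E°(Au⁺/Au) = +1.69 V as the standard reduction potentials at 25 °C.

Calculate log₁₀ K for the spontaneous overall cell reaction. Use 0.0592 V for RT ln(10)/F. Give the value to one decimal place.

20.3

Cathode: Au⁺/Au; anode: Br₂/Br⁻. E°cell = +0.60 V, n = 2.
log K = nE°cell / 0.0592 = (2)(+0.60) / 0.0592 = 20.3.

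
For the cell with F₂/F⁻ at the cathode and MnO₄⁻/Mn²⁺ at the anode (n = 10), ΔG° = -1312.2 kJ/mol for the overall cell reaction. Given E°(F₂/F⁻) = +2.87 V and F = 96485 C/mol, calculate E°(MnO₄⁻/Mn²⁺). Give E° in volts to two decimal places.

+1.51 V

E°cell = −ΔG°/(nF) = −(-1312.2×10³)/((10)(96485)) = +1.360 V.
Since F₂/F⁻ is the cathode and MnO₄⁻/Mn²⁺ the anode, E°cell = E°(F₂/F⁻) − E°(MnO₄⁻/Mn²⁺).
So E°(MnO₄⁻/Mn²⁺) = E°(F₂/F⁻) − E°cell = (+2.87) − (+1.360) = +1.51 V.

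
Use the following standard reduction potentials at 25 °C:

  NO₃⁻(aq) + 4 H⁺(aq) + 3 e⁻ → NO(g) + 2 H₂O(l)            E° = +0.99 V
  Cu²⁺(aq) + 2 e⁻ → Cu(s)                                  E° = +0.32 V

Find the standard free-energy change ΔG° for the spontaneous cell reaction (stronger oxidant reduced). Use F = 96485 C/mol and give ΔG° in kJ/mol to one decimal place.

NO₃⁻/NO (E° = +0.99 V) is the cathode; Cu²⁺/Cu (E° = +0.32 V) is the anode, so E°cell = +0.67 V.
Balancing electrons gives n = 6 (lcm of 3 and 2).
ΔG° = −nFE° = −(6)(96485)(+0.67) = -387,870 J = -387.9 kJ/mol.

-387.9 kJ/mol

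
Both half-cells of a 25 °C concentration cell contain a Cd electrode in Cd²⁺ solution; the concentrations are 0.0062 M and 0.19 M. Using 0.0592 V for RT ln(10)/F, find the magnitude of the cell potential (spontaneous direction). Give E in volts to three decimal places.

+0.044 V

For a concentration cell E°cell = 0. The 0.19 M side is the cathode (reduction is favoured where [Cd²⁺] is higher).
With n = 2, E = −(0.0592/2) log([Cd²⁺]ₐₙ/[Cd²⁺]꜀ₐₜ) = −(0.0592/2) log(0.0062/0.19) = −(0.0592/2)(-1.486) = +0.044 V.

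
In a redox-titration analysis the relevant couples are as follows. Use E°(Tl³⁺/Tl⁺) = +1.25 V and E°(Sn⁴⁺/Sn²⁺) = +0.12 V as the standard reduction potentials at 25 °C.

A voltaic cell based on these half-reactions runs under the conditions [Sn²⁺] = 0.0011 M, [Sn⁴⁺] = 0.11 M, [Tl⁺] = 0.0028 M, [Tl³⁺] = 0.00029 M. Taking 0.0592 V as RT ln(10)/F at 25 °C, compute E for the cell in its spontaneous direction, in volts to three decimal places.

+1.042 V

Tl³⁺/Tl⁺ is the cathode (higher E°), Sn⁴⁺/Sn²⁺ the anode: E°cell = +1.25 − (+0.12) = +1.13 V, n = 2.
Overall: Tl³⁺(aq) + Sn²⁺(aq) → Tl⁺(aq) + Sn⁴⁺(aq)
Q = [Tl⁺]·[Sn⁴⁺] / ([Tl³⁺]·[Sn²⁺]); log Q = 2.985.
E = E° − (0.0592/n) log Q = +1.13 − (0.0592/2)(2.985) = +1.042 V.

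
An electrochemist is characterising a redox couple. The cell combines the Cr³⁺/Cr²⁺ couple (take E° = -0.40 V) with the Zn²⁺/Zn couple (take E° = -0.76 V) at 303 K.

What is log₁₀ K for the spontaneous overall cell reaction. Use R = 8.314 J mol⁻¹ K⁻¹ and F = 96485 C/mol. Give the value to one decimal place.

Cathode: Cr³⁺/Cr²⁺; anode: Zn²⁺/Zn. E°cell = (-0.40) − (-0.76) = +0.36 V, with n = 2.
ΔG° = −nFE° = −RT ln K, so ln K = nFE°/(RT) = (2)(96485)(+0.36) / ((8.314)(303)) = 27.577.
log₁₀ K = 27.577 / ln 10 = 12.0.

12.0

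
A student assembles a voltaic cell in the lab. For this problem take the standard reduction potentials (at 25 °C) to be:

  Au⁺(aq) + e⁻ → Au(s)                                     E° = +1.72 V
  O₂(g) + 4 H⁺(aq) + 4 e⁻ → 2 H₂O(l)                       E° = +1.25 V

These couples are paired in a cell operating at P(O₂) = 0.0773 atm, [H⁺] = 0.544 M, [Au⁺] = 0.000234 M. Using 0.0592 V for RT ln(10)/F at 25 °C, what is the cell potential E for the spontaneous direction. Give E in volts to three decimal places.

Au⁺/Au is the cathode (higher E°), O₂/H₂O the anode: E°cell = +1.72 − (+1.25) = +0.47 V, n = 4.
Overall: 4 Au⁺(aq) + 2 H₂O(l) → 4 Au(s) + O₂(g) + 4 H⁺(aq)
Q = P(O₂)·[H⁺]^4 / ([Au⁺]^4); log Q = 12.354.
E = E° − (0.0592/n) log Q = +0.47 − (0.0592/4)(12.354) = +0.287 V.

+0.287 V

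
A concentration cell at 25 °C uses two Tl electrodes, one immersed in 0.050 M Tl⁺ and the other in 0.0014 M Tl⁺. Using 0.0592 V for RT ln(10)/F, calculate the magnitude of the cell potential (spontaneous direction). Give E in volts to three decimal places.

For a concentration cell E°cell = 0. The 0.050 M side is the cathode (reduction is favoured where [Tl⁺] is higher).
With n = 1, E = −(0.0592/1) log([Tl⁺]ₐₙ/[Tl⁺]꜀ₐₜ) = −(0.0592/1) log(0.0014/0.05) = −(0.0592/1)(-1.553) = +0.092 V.

+0.092 V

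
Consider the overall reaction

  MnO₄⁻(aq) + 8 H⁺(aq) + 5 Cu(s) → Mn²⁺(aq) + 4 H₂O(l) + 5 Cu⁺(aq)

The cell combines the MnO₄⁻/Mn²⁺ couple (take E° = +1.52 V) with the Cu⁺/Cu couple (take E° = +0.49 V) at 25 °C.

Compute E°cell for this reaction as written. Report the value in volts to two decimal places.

+1.03 V

The MnO₄⁻/Mn²⁺ couple has the higher reduction potential, so it is the cathode; Cu⁺/Cu is oxidised at the anode.
E°cell = E°(cathode) − E°(anode) = (+1.52) − (+0.49) = +1.03 V.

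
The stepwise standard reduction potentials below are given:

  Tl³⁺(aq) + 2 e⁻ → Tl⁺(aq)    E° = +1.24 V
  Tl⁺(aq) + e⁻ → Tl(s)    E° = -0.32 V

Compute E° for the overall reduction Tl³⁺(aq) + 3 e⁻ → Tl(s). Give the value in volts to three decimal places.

+0.720 V

Standard free energies of sequential steps add: ΔG°₃ = ΔG°₁ + ΔG°₂, so n₃E°₃ = n₁E°₁ + n₂E°₂.
E°₃ = (2×+1.24 + 1×-0.32) / 3 = (+2.160) / 3 = +0.720 V.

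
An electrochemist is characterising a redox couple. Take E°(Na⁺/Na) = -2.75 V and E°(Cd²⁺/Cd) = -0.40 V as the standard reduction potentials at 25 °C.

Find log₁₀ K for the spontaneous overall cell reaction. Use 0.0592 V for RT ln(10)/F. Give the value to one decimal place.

Cathode: Cd²⁺/Cd; anode: Na⁺/Na. E°cell = +2.35 V, n = 2.
log K = nE°cell / 0.0592 = (2)(+2.35) / 0.0592 = 79.4.

79.4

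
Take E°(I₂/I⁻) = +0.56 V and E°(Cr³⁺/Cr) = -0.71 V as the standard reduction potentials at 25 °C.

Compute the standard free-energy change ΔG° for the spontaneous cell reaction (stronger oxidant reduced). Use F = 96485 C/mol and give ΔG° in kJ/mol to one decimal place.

I₂/I⁻ (E° = +0.56 V) is the cathode; Cr³⁺/Cr (E° = -0.71 V) is the anode, so E°cell = +1.27 V.
Balancing electrons gives n = 6 (lcm of 2 and 3).
ΔG° = −nFE° = −(6)(96485)(+1.27) = -735,216 J = -735.2 kJ/mol.

-735.2 kJ/mol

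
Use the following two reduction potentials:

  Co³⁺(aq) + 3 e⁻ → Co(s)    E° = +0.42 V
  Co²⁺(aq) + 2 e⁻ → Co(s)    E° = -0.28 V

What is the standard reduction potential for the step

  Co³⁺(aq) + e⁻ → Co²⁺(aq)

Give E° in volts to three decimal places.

+1.820 V

Sequential free energies add, so n₃E°₃ = n₁E°₁ + n₂E°₂.
With n₃ = 3, and the known step contributing 2×(-0.28) V, the unknown satisfies 1·E° = 3×(+0.42) − 2×(-0.28) = +1.820.
E° = +1.820 / 1 = +1.820 V.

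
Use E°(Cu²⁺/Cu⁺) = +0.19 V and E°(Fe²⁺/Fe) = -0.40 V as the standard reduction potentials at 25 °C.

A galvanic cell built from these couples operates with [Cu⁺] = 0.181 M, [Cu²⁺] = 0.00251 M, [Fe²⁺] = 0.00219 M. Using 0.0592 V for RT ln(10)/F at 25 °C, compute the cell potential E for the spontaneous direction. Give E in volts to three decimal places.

+0.559 V

Cu²⁺/Cu⁺ is the cathode (higher E°), Fe²⁺/Fe the anode: E°cell = +0.19 − (-0.40) = +0.59 V, n = 2.
Overall: 2 Cu²⁺(aq) + Fe(s) → 2 Cu⁺(aq) + Fe²⁺(aq)
Q = [Cu⁺]^2·[Fe²⁺] / ([Cu²⁺]^2); log Q = 1.056.
E = E° − (0.0592/n) log Q = +0.59 − (0.0592/2)(1.056) = +0.559 V.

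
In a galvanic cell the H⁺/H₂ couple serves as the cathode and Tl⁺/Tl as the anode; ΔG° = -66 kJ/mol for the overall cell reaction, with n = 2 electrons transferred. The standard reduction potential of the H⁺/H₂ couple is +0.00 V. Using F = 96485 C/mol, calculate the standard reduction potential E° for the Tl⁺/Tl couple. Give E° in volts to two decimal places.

-0.34 V

E°cell = −ΔG°/(nF) = −(-66×10³)/((2)(96485)) = +0.342 V.
Since H⁺/H₂ is the cathode and Tl⁺/Tl the anode, E°cell = E°(H⁺/H₂) − E°(Tl⁺/Tl).
So E°(Tl⁺/Tl) = E°(H⁺/H₂) − E°cell = (+0.00) − (+0.342) = -0.34 V.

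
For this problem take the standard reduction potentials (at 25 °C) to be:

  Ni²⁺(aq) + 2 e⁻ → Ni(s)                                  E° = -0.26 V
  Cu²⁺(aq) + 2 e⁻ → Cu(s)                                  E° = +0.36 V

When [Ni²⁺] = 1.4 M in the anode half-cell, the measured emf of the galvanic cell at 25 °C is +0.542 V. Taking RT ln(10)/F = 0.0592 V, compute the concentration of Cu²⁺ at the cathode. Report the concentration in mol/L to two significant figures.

0.0032 M

Cu²⁺/Cu is the cathode, Ni²⁺/Ni the anode: E°cell = +0.62 V, n = 2.
Overall reaction: Cu²⁺(aq) + Ni(s) → Cu(s) + Ni²⁺(aq); Q = [Ni²⁺]^1/[Cu²⁺]^1.
From E = E° − (0.0592/n) log Q: log Q = (E° − E)·n/0.0592 = (+0.62 − (+0.542))·2/0.0592 = 2.6351.
So 1·log[Cu²⁺] = 1·log(1.4) − log Q = 0.1461 − (2.6351) = -2.4890; [Cu²⁺] = 10^(-2.4890) ≈ 0.0032 M.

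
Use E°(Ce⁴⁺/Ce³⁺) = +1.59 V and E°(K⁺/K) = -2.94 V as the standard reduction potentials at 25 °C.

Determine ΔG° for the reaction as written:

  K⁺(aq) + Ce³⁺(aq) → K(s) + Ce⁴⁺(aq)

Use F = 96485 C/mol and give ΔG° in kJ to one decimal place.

As written, K⁺/K is reduced (cathode) and Ce⁴⁺/Ce³⁺ is oxidised (anode), so E°cell = (-2.94) − (+1.59) = -4.53 V.
Balancing electrons gives n = 1.
ΔG° = −nFE° = −(1)(96485)(-4.53) = 437,077 J = +437.1 kJ.

+437.1 kJ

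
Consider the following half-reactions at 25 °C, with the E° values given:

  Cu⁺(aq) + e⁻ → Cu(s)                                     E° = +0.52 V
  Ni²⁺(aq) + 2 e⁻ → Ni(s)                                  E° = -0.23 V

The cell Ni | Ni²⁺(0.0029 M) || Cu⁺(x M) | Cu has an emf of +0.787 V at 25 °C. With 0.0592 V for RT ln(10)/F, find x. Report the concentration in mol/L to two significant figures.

Cu⁺/Cu is the cathode, Ni²⁺/Ni the anode: E°cell = +0.75 V, n = 2.
Overall reaction: 2 Cu⁺(aq) + Ni(s) → 2 Cu(s) + Ni²⁺(aq); Q = [Ni²⁺]^1/[Cu⁺]^2.
From E = E° − (0.0592/n) log Q: log Q = (E° − E)·n/0.0592 = (+0.75 − (+0.787))·2/0.0592 = -1.2500.
So 2·log[Cu⁺] = 1·log(0.0029) − log Q = -2.5376 − (-1.2500) = -1.2876; log[Cu⁺] = -1.2876 / 2 = -0.6438; [Cu⁺] = 10^(-0.6438) ≈ 0.23 M.

0.23 M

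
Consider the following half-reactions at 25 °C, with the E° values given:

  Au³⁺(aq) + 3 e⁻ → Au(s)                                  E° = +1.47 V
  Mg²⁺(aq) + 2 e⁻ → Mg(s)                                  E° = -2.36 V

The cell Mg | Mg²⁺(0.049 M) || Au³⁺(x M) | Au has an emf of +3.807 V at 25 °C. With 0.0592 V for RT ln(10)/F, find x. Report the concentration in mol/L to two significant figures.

0.00074 M

Au³⁺/Au is the cathode, Mg²⁺/Mg the anode: E°cell = +3.83 V, n = 6.
Overall reaction: 2 Au³⁺(aq) + 3 Mg(s) → 2 Au(s) + 3 Mg²⁺(aq); Q = [Mg²⁺]^3/[Au³⁺]^2.
From E = E° − (0.0592/n) log Q: log Q = (E° − E)·n/0.0592 = (+3.83 − (+3.807))·6/0.0592 = 2.3311.
So 2·log[Au³⁺] = 3·log(0.049) − log Q = -3.9294 − (2.3311) = -6.2605; log[Au³⁺] = -6.2605 / 2 = -3.1303; [Au³⁺] = 10^(-3.1303) ≈ 0.00074 M.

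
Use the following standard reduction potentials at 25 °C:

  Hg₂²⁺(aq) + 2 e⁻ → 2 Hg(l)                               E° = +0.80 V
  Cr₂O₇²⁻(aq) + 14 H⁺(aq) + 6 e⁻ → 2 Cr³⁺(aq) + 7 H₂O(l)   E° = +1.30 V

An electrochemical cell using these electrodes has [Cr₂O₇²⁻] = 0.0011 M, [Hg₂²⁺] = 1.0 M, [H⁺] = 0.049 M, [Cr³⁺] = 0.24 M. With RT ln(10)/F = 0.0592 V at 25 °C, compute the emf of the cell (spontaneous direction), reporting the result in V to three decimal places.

+0.302 V

Cr₂O₇²⁻/Cr³⁺ is the cathode (higher E°), Hg₂²⁺/Hg the anode: E°cell = +1.30 − (+0.80) = +0.50 V, n = 6.
Overall: Cr₂O₇²⁻(aq) + 14 H⁺(aq) + 6 Hg(l) → 2 Cr³⁺(aq) + 7 H₂O(l) + 3 Hg₂²⁺(aq)
Q = [Cr³⁺]^2·[Hg₂²⁺]^3 / ([Cr₂O₇²⁻]·[H⁺]^14); log Q = 20.056.
E = E° − (0.0592/n) log Q = +0.50 − (0.0592/6)(20.056) = +0.302 V.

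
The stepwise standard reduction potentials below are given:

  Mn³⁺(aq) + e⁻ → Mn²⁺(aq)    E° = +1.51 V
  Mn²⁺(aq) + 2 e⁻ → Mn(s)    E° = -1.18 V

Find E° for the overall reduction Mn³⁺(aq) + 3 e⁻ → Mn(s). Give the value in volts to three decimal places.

-0.283 V

Adding the free-energy changes (−nFE°) of the two steps gives −n₃FE°₃ = −n₁FE°₁ − n₂FE°₂.
E°₃ = (1×+1.51 + 2×-1.18) / 3 = (-0.850) / 3 = -0.283 V.
E° values themselves are not directly additive — weighting by electron count is essential.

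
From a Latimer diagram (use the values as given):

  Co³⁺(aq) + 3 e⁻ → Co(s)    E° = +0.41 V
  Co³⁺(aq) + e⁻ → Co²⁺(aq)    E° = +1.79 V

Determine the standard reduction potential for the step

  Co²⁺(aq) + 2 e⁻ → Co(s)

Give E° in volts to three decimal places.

Sequential free energies add, so n₃E°₃ = n₁E°₁ + n₂E°₂.
With n₃ = 3, and the known step contributing 1×(+1.79) V, the unknown satisfies 2·E° = 3×(+0.41) − 1×(+1.79) = -0.560.
E° = -0.560 / 2 = -0.280 V.

-0.280 V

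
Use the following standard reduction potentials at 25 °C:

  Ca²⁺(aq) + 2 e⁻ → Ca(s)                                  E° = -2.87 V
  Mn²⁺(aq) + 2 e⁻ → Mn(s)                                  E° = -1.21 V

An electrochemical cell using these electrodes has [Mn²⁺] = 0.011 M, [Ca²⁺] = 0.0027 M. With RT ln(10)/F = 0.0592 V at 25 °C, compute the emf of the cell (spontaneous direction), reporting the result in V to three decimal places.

Mn²⁺/Mn is the cathode (higher E°), Ca²⁺/Ca the anode: E°cell = -1.21 − (-2.87) = +1.66 V, n = 2.
Overall: Mn²⁺(aq) + Ca(s) → Mn(s) + Ca²⁺(aq)
Q = [Ca²⁺] / ([Mn²⁺]); log Q = -0.610.
E = E° − (0.0592/n) log Q = +1.66 − (0.0592/2)(-0.610) = +1.678 V.

+1.678 V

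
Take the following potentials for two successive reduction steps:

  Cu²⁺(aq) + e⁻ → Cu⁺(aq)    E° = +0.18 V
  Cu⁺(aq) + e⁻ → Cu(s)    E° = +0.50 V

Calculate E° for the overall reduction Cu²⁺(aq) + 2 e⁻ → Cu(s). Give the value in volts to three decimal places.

+0.340 V

Standard free energies of sequential steps add: ΔG°₃ = ΔG°₁ + ΔG°₂, so n₃E°₃ = n₁E°₁ + n₂E°₂.
E°₃ = (1×+0.18 + 1×+0.50) / 2 = (+0.680) / 2 = +0.340 V.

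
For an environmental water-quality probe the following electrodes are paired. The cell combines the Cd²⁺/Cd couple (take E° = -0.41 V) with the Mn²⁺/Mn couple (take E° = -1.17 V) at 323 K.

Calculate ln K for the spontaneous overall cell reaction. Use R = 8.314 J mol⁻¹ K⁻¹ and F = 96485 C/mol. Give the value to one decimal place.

54.6

Cathode: Cd²⁺/Cd; anode: Mn²⁺/Mn. E°cell = (-0.41) − (-1.17) = +0.76 V, with n = 2.
ΔG° = −nFE° = −RT ln K, so ln K = nFE°/(RT) = (2)(96485)(+0.76) / ((8.314)(323)) = 54.612.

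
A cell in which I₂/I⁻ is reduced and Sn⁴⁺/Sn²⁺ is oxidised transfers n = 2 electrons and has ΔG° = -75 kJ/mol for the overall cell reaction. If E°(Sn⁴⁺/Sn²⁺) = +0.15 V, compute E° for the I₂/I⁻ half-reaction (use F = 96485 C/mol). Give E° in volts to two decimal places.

+0.54 V

E°cell = −ΔG°/(nF) = −(-75×10³)/((2)(96485)) = +0.389 V.
Since I₂/I⁻ is the cathode and Sn⁴⁺/Sn²⁺ the anode, E°cell = E°(I₂/I⁻) − E°(Sn⁴⁺/Sn²⁺).
So E°(I₂/I⁻) = E°cell + E°(Sn⁴⁺/Sn²⁺) = +0.389 + (+0.15) = +0.54 V.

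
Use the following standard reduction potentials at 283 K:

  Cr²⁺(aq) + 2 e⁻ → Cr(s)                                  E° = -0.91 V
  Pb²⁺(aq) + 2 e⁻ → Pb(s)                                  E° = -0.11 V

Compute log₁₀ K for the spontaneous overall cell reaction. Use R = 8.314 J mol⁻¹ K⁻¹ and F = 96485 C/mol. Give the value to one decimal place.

28.5

Cathode: Pb²⁺/Pb; anode: Cr²⁺/Cr. E°cell = (-0.11) − (-0.91) = +0.80 V, with n = 2.
ΔG° = −nFE° = −RT ln K, so ln K = nFE°/(RT) = (2)(96485)(+0.80) / ((8.314)(283)) = 65.612.
log₁₀ K = 65.612 / ln 10 = 28.5.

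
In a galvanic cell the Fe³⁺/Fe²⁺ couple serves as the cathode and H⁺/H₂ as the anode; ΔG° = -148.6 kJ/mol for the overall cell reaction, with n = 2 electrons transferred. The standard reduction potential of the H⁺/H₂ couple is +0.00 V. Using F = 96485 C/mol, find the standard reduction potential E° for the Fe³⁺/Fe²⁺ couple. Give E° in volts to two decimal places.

E°cell = −ΔG°/(nF) = −(-148.6×10³)/((2)(96485)) = +0.770 V.
Since Fe³⁺/Fe²⁺ is the cathode and H⁺/H₂ the anode, E°cell = E°(Fe³⁺/Fe²⁺) − E°(H⁺/H₂).
So E°(Fe³⁺/Fe²⁺) = E°cell + E°(H⁺/H₂) = +0.770 + (+0.00) = +0.77 V.

+0.77 V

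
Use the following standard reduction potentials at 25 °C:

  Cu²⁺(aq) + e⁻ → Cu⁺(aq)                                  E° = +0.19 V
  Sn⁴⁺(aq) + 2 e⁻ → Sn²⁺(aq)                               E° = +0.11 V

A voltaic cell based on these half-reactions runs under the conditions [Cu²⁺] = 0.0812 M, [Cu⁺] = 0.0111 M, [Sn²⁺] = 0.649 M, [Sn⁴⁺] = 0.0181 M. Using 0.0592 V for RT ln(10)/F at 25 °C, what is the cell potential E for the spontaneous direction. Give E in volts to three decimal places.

Cu²⁺/Cu⁺ is the cathode (higher E°), Sn⁴⁺/Sn²⁺ the anode: E°cell = +0.19 − (+0.11) = +0.08 V, n = 2.
Overall: 2 Cu²⁺(aq) + Sn²⁺(aq) → 2 Cu⁺(aq) + Sn⁴⁺(aq)
Q = [Cu⁺]^2·[Sn⁴⁺] / ([Cu²⁺]^2·[Sn²⁺]); log Q = -3.283.
E = E° − (0.0592/n) log Q = +0.08 − (0.0592/2)(-3.283) = +0.177 V.

+0.177 V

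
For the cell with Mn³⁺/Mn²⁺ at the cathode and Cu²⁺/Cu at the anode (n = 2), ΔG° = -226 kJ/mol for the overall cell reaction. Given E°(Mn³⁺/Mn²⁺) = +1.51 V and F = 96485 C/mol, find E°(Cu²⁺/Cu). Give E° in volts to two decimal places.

+0.34 V

E°cell = −ΔG°/(nF) = −(-226×10³)/((2)(96485)) = +1.171 V.
Since Mn³⁺/Mn²⁺ is the cathode and Cu²⁺/Cu the anode, E°cell = E°(Mn³⁺/Mn²⁺) − E°(Cu²⁺/Cu).
So E°(Cu²⁺/Cu) = E°(Mn³⁺/Mn²⁺) − E°cell = (+1.51) − (+1.171) = +0.34 V.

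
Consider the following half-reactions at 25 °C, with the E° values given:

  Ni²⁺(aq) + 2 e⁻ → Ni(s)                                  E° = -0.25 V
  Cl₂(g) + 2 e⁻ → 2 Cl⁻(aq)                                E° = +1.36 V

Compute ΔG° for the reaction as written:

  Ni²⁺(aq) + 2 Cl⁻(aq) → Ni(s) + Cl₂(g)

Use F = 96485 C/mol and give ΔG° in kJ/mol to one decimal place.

+310.7 kJ/mol

As written, Ni²⁺/Ni is reduced (cathode) and Cl₂/Cl⁻ is oxidised (anode), so E°cell = (-0.25) − (+1.36) = -1.61 V.
Balancing electrons gives n = 2.
ΔG° = −nFE° = −(2)(96485)(-1.61) = 310,682 J = +310.7 kJ/mol.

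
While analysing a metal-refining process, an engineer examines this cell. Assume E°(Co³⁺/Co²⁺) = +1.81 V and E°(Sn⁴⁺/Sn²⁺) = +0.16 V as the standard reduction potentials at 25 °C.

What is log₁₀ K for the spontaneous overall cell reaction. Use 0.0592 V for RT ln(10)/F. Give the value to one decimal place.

55.7

Cathode: Co³⁺/Co²⁺; anode: Sn⁴⁺/Sn²⁺. E°cell = +1.65 V, n = 2.
log K = nE°cell / 0.0592 = (2)(+1.65) / 0.0592 = 55.7.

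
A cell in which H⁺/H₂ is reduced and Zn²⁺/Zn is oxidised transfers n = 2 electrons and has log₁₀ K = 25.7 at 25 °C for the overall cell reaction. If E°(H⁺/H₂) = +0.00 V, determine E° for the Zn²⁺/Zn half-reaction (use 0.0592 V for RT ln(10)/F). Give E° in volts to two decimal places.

-0.76 V

E°cell = (0.0592/n)·log K = (0.0592/2)(25.7) = +0.761 V.
Since H⁺/H₂ is the cathode and Zn²⁺/Zn the anode, E°cell = E°(H⁺/H₂) − E°(Zn²⁺/Zn).
So E°(Zn²⁺/Zn) = E°(H⁺/H₂) − E°cell = (+0.00) − (+0.761) = -0.76 V.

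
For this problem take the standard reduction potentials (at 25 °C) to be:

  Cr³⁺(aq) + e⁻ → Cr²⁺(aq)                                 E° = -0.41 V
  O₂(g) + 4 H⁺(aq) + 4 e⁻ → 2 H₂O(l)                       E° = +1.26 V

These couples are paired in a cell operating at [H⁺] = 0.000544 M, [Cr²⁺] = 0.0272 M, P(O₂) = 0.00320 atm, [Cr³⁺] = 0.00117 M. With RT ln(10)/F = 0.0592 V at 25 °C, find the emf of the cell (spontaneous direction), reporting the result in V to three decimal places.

O₂/H₂O is the cathode (higher E°), Cr³⁺/Cr²⁺ the anode: E°cell = +1.26 − (-0.41) = +1.67 V, n = 4.
Overall: O₂(g) + 4 H⁺(aq) + 4 Cr²⁺(aq) → 2 H₂O(l) + 4 Cr³⁺(aq)
Q = [Cr³⁺]^4 / (P(O₂)·[H⁺]^4·[Cr²⁺]^4); log Q = 10.087.
E = E° − (0.0592/n) log Q = +1.67 − (0.0592/4)(10.087) = +1.521 V.

+1.521 V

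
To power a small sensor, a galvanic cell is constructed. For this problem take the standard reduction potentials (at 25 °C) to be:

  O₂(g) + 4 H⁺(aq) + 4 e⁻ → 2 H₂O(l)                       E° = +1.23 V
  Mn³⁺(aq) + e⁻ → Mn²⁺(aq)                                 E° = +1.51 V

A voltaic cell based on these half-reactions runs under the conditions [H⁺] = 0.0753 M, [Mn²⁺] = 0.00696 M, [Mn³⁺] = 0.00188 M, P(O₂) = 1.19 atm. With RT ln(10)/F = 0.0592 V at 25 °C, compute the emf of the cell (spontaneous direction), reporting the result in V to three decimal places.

Mn³⁺/Mn²⁺ is the cathode (higher E°), O₂/H₂O the anode: E°cell = +1.51 − (+1.23) = +0.28 V, n = 4.
Overall: 4 Mn³⁺(aq) + 2 H₂O(l) → 4 Mn²⁺(aq) + O₂(g) + 4 H⁺(aq)
Q = [Mn²⁺]^4·P(O₂)·[H⁺]^4 / ([Mn³⁺]^4); log Q = -2.143.
E = E° − (0.0592/n) log Q = +0.28 − (0.0592/4)(-2.143) = +0.312 V.

+0.312 V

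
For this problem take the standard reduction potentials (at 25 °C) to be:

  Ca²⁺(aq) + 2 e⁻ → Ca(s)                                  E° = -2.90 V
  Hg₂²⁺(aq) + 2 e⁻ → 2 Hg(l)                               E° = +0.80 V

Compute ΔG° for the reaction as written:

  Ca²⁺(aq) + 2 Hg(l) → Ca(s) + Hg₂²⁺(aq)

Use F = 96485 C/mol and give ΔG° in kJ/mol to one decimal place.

+714.0 kJ/mol

As written, Ca²⁺/Ca is reduced (cathode) and Hg₂²⁺/Hg is oxidised (anode), so E°cell = (-2.90) − (+0.80) = -3.70 V.
Balancing electrons gives n = 2.
ΔG° = −nFE° = −(2)(96485)(-3.70) = 713,989 J = +714.0 kJ/mol.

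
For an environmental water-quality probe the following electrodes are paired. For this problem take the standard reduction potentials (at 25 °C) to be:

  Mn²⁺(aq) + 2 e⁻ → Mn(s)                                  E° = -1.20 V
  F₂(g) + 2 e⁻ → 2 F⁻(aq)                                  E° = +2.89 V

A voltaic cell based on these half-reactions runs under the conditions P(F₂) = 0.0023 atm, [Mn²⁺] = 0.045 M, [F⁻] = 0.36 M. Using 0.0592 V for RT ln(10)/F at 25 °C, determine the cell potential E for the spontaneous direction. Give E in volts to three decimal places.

+4.078 V

F₂/F⁻ is the cathode (higher E°), Mn²⁺/Mn the anode: E°cell = +2.89 − (-1.20) = +4.09 V, n = 2.
Overall: F₂(g) + Mn(s) → 2 F⁻(aq) + Mn²⁺(aq)
Q = [F⁻]^2·[Mn²⁺] / (P(F₂)); log Q = 0.404.
E = E° − (0.0592/n) log Q = +4.09 − (0.0592/2)(0.404) = +4.078 V.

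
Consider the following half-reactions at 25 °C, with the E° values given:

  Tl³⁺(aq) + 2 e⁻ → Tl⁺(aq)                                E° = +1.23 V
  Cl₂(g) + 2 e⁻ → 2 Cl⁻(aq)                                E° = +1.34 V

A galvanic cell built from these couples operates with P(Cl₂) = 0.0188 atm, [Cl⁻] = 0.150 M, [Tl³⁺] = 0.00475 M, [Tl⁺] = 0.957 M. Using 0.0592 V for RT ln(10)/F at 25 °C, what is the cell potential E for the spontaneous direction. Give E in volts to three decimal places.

Cl₂/Cl⁻ is the cathode (higher E°), Tl³⁺/Tl⁺ the anode: E°cell = +1.34 − (+1.23) = +0.11 V, n = 2.
Overall: Cl₂(g) + Tl⁺(aq) → 2 Cl⁻(aq) + Tl³⁺(aq)
Q = [Cl⁻]^2·[Tl³⁺] / (P(Cl₂)·[Tl⁺]); log Q = -2.226.
E = E° − (0.0592/n) log Q = +0.11 − (0.0592/2)(-2.226) = +0.176 V.

+0.176 V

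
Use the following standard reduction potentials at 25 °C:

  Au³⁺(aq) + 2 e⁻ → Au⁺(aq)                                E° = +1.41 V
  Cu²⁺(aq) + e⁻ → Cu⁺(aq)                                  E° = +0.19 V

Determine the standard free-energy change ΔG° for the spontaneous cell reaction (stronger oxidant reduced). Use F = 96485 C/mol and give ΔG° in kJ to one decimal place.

-235.4 kJ

Au³⁺/Au⁺ (E° = +1.41 V) is the cathode; Cu²⁺/Cu⁺ (E° = +0.19 V) is the anode, so E°cell = +1.22 V.
Balancing electrons gives n = 2 (lcm of 2 and 1).
ΔG° = −nFE° = −(2)(96485)(+1.22) = -235,423 J = -235.4 kJ.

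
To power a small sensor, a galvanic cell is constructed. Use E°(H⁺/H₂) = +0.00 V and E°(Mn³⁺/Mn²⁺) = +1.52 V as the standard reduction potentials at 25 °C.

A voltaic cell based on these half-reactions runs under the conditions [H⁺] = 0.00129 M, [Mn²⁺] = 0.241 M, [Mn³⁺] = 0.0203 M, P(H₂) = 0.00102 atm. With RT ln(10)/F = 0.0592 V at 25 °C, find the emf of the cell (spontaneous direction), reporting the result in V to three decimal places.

Mn³⁺/Mn²⁺ is the cathode (higher E°), H⁺/H₂ the anode: E°cell = +1.52 − (+0.00) = +1.52 V, n = 2.
Overall: 2 Mn³⁺(aq) + H₂(g) → 2 Mn²⁺(aq) + 2 H⁺(aq)
Q = [Mn²⁺]^2·[H⁺]^2 / ([Mn³⁺]^2·P(H₂)); log Q = -0.638.
E = E° − (0.0592/n) log Q = +1.52 − (0.0592/2)(-0.638) = +1.539 V.

+1.539 V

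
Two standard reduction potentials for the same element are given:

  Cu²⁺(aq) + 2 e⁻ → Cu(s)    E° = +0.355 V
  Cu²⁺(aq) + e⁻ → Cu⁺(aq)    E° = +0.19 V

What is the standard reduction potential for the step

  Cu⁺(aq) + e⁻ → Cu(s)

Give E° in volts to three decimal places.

+0.520 V

Sequential free energies add, so n₃E°₃ = n₁E°₁ + n₂E°₂.
With n₃ = 2, and the known step contributing 1×(+0.19) V, the unknown satisfies 1·E° = 2×(+0.355) − 1×(+0.19) = +0.520.
E° = +0.520 / 1 = +0.520 V.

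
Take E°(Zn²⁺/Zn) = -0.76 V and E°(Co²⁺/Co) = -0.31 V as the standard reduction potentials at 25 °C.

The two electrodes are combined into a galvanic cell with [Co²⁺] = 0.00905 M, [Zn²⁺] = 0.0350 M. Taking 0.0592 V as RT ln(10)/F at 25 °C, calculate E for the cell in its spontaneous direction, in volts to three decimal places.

Co²⁺/Co is the cathode (higher E°), Zn²⁺/Zn the anode: E°cell = -0.31 − (-0.76) = +0.45 V, n = 2.
Overall: Co²⁺(aq) + Zn(s) → Co(s) + Zn²⁺(aq)
Q = [Zn²⁺] / ([Co²⁺]); log Q = 0.587.
E = E° − (0.0592/n) log Q = +0.45 − (0.0592/2)(0.587) = +0.433 V.

+0.433 V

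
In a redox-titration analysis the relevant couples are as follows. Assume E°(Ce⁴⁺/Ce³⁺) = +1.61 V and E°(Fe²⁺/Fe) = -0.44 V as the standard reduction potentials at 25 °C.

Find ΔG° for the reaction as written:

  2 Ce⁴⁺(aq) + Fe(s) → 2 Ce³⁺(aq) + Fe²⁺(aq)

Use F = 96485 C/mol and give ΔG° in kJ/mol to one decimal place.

-395.6 kJ/mol

As written, Ce⁴⁺/Ce³⁺ is reduced (cathode) and Fe²⁺/Fe is oxidised (anode), so E°cell = (+1.61) − (-0.44) = +2.05 V.
Balancing electrons gives n = 2.
ΔG° = −nFE° = −(2)(96485)(+2.05) = -395,588 J = -395.6 kJ/mol.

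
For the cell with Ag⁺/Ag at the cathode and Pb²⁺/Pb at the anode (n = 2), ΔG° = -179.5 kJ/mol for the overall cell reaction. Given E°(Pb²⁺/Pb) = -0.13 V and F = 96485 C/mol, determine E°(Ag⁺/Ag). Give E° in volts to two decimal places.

+0.80 V

E°cell = −ΔG°/(nF) = −(-179.5×10³)/((2)(96485)) = +0.930 V.
Since Ag⁺/Ag is the cathode and Pb²⁺/Pb the anode, E°cell = E°(Ag⁺/Ag) − E°(Pb²⁺/Pb).
So E°(Ag⁺/Ag) = E°cell + E°(Pb²⁺/Pb) = +0.930 + (-0.13) = +0.80 V.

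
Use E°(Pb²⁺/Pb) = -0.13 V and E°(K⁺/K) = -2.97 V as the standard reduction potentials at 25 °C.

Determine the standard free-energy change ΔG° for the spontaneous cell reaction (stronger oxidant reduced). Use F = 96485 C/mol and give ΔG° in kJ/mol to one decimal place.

Pb²⁺/Pb (E° = -0.13 V) is the cathode; K⁺/K (E° = -2.97 V) is the anode, so E°cell = +2.84 V.
Balancing electrons gives n = 2 (lcm of 2 and 1).
ΔG° = −nFE° = −(2)(96485)(+2.84) = -548,035 J = -548.0 kJ/mol.

-548.0 kJ/mol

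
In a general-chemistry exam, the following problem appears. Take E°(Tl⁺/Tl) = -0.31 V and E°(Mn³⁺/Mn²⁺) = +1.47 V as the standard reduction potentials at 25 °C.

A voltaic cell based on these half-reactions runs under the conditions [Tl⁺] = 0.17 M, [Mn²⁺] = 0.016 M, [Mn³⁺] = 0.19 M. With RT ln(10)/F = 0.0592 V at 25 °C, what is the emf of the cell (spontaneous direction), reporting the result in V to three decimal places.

+1.889 V

Mn³⁺/Mn²⁺ is the cathode (higher E°), Tl⁺/Tl the anode: E°cell = +1.47 − (-0.31) = +1.78 V, n = 1.
Overall: Mn³⁺(aq) + Tl(s) → Mn²⁺(aq) + Tl⁺(aq)
Q = [Mn²⁺]·[Tl⁺] / ([Mn³⁺]); log Q = -1.844.
E = E° − (0.0592/n) log Q = +1.78 − (0.0592/1)(-1.844) = +1.889 V.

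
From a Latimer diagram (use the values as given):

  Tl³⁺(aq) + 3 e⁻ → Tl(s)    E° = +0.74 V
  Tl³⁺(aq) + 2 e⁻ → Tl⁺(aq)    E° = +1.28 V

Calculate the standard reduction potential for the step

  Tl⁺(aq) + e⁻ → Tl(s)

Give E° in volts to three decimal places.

Sequential free energies add, so n₃E°₃ = n₁E°₁ + n₂E°₂.
With n₃ = 3, and the known step contributing 2×(+1.28) V, the unknown satisfies 1·E° = 3×(+0.74) − 2×(+1.28) = -0.340.
E° = -0.340 / 1 = -0.340 V.

-0.340 V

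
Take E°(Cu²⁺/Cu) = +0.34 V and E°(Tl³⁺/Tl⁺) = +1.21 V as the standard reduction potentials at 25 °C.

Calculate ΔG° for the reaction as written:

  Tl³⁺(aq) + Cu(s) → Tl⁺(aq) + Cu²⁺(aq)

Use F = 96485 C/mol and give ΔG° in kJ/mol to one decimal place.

As written, Tl³⁺/Tl⁺ is reduced (cathode) and Cu²⁺/Cu is oxidised (anode), so E°cell = (+1.21) − (+0.34) = +0.87 V.
Balancing electrons gives n = 2.
ΔG° = −nFE° = −(2)(96485)(+0.87) = -167,884 J = -167.9 kJ/mol.

-167.9 kJ/mol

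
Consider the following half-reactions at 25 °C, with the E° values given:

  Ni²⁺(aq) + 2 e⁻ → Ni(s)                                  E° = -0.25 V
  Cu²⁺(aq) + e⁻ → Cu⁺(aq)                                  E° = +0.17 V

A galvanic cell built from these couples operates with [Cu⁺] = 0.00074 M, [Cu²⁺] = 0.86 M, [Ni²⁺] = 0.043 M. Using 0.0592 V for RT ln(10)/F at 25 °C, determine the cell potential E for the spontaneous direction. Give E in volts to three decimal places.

+0.642 V

Cu²⁺/Cu⁺ is the cathode (higher E°), Ni²⁺/Ni the anode: E°cell = +0.17 − (-0.25) = +0.42 V, n = 2.
Overall: 2 Cu²⁺(aq) + Ni(s) → 2 Cu⁺(aq) + Ni²⁺(aq)
Q = [Cu⁺]^2·[Ni²⁺] / ([Cu²⁺]^2); log Q = -7.497.
E = E° − (0.0592/n) log Q = +0.42 − (0.0592/2)(-7.497) = +0.642 V.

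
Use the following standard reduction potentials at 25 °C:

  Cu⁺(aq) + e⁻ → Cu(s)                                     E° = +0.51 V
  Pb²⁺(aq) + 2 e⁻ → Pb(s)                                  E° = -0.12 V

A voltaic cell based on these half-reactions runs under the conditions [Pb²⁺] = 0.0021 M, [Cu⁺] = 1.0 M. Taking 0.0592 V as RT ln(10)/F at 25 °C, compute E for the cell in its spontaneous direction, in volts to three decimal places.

Cu⁺/Cu is the cathode (higher E°), Pb²⁺/Pb the anode: E°cell = +0.51 − (-0.12) = +0.63 V, n = 2.
Overall: 2 Cu⁺(aq) + Pb(s) → 2 Cu(s) + Pb²⁺(aq)
Q = [Pb²⁺] / ([Cu⁺]^2); log Q = -2.678.
E = E° − (0.0592/n) log Q = +0.63 − (0.0592/2)(-2.678) = +0.709 V.

+0.709 V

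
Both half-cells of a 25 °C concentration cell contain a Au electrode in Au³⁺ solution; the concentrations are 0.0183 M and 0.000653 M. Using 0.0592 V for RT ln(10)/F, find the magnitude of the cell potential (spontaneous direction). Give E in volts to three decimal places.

For a concentration cell E°cell = 0. The 0.0183 M side is the cathode (reduction is favoured where [Au³⁺] is higher).
With n = 3, E = −(0.0592/3) log([Au³⁺]ₐₙ/[Au³⁺]꜀ₐₜ) = −(0.0592/3) log(0.000653/0.0183) = −(0.0592/3)(-1.448) = +0.029 V.

+0.029 V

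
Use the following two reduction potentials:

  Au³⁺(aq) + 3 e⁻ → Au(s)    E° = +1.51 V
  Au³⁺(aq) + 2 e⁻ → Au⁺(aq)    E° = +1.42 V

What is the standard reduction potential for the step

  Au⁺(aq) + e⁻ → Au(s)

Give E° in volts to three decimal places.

Sequential free energies add, so n₃E°₃ = n₁E°₁ + n₂E°₂.
With n₃ = 3, and the known step contributing 2×(+1.42) V, the unknown satisfies 1·E° = 3×(+1.51) − 2×(+1.42) = +1.690.
E° = +1.690 / 1 = +1.690 V.

+1.690 V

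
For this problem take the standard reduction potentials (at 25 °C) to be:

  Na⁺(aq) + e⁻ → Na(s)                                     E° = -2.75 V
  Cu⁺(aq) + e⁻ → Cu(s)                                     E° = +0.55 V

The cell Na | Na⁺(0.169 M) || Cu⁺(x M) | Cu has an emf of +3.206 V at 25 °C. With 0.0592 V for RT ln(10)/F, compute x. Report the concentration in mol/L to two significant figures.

0.0044 M

Cu⁺/Cu is the cathode, Na⁺/Na the anode: E°cell = +3.30 V, n = 1.
Overall reaction: Cu⁺(aq) + Na(s) → Cu(s) + Na⁺(aq); Q = [Na⁺]^1/[Cu⁺]^1.
From E = E° − (0.0592/n) log Q: log Q = (E° − E)·n/0.0592 = (+3.30 − (+3.206))·1/0.0592 = 1.5878.
So 1·log[Cu⁺] = 1·log(0.169) − log Q = -0.7721 − (1.5878) = -2.3599; [Cu⁺] = 10^(-2.3599) ≈ 0.0044 M.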